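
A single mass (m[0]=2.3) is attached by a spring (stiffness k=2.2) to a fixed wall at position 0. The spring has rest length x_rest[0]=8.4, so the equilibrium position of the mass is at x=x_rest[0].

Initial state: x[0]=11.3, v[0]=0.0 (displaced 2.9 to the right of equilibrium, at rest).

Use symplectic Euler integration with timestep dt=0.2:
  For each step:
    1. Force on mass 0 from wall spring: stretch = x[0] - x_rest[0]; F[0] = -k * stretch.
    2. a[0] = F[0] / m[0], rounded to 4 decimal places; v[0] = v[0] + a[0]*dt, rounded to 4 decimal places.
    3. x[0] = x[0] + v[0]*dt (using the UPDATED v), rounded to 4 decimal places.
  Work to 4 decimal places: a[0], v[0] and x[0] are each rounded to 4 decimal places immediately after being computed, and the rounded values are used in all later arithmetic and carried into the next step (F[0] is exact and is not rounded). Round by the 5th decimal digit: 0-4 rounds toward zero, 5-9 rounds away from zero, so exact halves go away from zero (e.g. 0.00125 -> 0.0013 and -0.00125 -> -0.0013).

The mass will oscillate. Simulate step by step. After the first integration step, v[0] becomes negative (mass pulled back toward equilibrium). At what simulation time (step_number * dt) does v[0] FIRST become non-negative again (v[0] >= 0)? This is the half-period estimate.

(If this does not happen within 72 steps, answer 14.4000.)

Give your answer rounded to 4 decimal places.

Answer: 3.4000

Derivation:
Step 0: x=[11.3000] v=[0.0000]
Step 1: x=[11.1890] v=[-0.5548]
Step 2: x=[10.9713] v=[-1.0883]
Step 3: x=[10.6553] v=[-1.5802]
Step 4: x=[10.2530] v=[-2.0116]
Step 5: x=[9.7798] v=[-2.3661]
Step 6: x=[9.2538] v=[-2.6301]
Step 7: x=[8.6951] v=[-2.7934]
Step 8: x=[8.1251] v=[-2.8499]
Step 9: x=[7.5656] v=[-2.7973]
Step 10: x=[7.0381] v=[-2.6377]
Step 11: x=[6.5627] v=[-2.3772]
Step 12: x=[6.1576] v=[-2.0257]
Step 13: x=[5.8383] v=[-1.5967]
Step 14: x=[5.6170] v=[-1.1066]
Step 15: x=[5.5022] v=[-0.5742]
Step 16: x=[5.4982] v=[-0.0198]
Step 17: x=[5.6053] v=[0.5353]
First v>=0 after going negative at step 17, time=3.4000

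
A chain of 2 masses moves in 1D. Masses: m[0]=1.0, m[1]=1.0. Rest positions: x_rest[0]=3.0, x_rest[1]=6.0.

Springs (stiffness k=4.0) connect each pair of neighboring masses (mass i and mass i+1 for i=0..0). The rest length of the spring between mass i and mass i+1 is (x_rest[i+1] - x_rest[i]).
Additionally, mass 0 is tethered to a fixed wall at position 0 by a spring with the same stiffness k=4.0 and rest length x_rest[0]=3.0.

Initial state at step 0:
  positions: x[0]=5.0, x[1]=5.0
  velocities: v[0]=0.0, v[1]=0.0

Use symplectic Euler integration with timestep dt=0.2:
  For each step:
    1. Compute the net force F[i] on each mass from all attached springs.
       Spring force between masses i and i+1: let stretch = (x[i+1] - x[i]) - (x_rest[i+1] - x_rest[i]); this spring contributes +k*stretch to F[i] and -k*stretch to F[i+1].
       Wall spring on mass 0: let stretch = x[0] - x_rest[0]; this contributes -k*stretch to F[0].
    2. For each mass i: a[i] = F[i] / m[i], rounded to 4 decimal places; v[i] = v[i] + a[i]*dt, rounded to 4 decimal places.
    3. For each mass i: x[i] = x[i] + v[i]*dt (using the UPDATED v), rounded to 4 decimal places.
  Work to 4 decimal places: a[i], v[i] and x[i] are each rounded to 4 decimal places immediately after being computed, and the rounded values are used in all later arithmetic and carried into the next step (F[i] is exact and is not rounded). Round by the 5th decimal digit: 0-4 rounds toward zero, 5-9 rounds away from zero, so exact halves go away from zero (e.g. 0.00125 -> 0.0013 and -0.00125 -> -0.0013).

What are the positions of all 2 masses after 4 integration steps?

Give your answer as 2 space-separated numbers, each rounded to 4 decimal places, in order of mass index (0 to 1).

Step 0: x=[5.0000 5.0000] v=[0.0000 0.0000]
Step 1: x=[4.2000 5.4800] v=[-4.0000 2.4000]
Step 2: x=[2.9328 6.2352] v=[-6.3360 3.7760]
Step 3: x=[1.7247 6.9420] v=[-6.0403 3.5341]
Step 4: x=[1.0755 7.2941] v=[-3.2462 1.7603]

Answer: 1.0755 7.2941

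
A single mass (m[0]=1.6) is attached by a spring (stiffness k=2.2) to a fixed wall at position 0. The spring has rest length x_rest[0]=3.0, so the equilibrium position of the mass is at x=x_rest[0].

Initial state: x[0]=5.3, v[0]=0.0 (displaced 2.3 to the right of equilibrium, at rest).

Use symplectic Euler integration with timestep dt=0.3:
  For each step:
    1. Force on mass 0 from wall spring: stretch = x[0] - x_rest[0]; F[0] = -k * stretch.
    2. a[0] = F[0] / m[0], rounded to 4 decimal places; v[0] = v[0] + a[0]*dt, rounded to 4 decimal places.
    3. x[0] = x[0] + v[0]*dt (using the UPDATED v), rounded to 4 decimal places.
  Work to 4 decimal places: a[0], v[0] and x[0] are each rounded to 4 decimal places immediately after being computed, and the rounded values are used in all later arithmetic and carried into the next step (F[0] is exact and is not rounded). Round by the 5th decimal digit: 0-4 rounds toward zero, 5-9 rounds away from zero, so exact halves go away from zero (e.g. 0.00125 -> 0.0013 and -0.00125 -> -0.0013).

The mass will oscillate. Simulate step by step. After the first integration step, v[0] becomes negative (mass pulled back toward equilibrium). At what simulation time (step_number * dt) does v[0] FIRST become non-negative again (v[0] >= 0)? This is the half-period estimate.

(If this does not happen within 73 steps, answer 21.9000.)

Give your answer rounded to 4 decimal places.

Answer: 2.7000

Derivation:
Step 0: x=[5.3000] v=[0.0000]
Step 1: x=[5.0154] v=[-0.9488]
Step 2: x=[4.4813] v=[-1.7802]
Step 3: x=[3.7639] v=[-2.3912]
Step 4: x=[2.9520] v=[-2.7063]
Step 5: x=[2.1461] v=[-2.6865]
Step 6: x=[1.4458] v=[-2.3343]
Step 7: x=[0.9378] v=[-1.6932]
Step 8: x=[0.6850] v=[-0.8426]
Step 9: x=[0.7187] v=[0.1123]
First v>=0 after going negative at step 9, time=2.7000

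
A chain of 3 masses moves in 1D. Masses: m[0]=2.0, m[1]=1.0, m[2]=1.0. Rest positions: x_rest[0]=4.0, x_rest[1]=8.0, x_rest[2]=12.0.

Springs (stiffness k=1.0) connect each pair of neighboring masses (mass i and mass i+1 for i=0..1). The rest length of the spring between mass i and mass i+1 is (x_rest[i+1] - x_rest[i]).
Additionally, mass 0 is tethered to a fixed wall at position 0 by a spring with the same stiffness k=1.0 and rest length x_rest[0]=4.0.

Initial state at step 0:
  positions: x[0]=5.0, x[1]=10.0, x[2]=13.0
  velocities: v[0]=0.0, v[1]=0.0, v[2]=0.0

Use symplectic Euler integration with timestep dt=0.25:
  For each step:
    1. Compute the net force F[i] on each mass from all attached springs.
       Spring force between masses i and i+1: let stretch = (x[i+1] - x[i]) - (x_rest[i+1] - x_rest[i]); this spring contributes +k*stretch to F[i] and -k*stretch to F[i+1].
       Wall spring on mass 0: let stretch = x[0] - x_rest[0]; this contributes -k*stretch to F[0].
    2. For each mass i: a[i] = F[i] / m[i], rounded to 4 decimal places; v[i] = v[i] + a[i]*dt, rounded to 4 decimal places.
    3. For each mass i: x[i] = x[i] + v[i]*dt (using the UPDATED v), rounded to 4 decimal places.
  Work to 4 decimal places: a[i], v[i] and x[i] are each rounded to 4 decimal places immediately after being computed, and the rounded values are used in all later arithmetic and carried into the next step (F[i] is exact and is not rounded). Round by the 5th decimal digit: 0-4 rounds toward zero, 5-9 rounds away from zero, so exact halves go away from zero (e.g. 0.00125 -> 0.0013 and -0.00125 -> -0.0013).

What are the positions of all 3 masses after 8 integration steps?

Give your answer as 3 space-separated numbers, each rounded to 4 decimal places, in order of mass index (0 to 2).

Answer: 4.5029 8.2920 13.5412

Derivation:
Step 0: x=[5.0000 10.0000 13.0000] v=[0.0000 0.0000 0.0000]
Step 1: x=[5.0000 9.8750 13.0625] v=[0.0000 -0.5000 0.2500]
Step 2: x=[4.9961 9.6445 13.1758] v=[-0.0156 -0.9219 0.4531]
Step 3: x=[4.9813 9.3442 13.3184] v=[-0.0591 -1.2012 0.5703]
Step 4: x=[4.9472 9.0196 13.4626] v=[-0.1364 -1.2984 0.5768]
Step 5: x=[4.8858 8.7182 13.5791] v=[-0.2458 -1.2058 0.4661]
Step 6: x=[4.7914 8.4810 13.6418] v=[-0.3775 -0.9487 0.2509]
Step 7: x=[4.6626 8.3358 13.6320] v=[-0.5152 -0.5809 -0.0393]
Step 8: x=[4.5029 8.2920 13.5412] v=[-0.6389 -0.1752 -0.3634]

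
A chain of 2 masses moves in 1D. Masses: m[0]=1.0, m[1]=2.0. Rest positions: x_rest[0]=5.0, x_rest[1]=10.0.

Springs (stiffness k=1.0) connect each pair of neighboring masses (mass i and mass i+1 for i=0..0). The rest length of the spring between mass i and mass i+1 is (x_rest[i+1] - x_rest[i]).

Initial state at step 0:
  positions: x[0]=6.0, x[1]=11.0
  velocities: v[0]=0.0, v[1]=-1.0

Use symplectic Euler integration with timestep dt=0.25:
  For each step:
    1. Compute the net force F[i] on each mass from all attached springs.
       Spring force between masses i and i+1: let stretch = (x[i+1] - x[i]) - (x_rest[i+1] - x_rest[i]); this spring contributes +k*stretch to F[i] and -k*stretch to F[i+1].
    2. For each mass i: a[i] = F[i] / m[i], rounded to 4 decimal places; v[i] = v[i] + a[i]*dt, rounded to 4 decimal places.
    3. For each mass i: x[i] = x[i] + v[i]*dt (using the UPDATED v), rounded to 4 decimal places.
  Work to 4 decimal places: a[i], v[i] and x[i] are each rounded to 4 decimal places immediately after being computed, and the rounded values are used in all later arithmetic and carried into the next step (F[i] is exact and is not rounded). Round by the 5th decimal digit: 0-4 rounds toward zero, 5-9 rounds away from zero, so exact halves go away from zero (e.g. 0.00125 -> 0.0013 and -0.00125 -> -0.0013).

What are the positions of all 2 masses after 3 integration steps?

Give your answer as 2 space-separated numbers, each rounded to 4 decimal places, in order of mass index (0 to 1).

Answer: 5.9390 10.2805

Derivation:
Step 0: x=[6.0000 11.0000] v=[0.0000 -1.0000]
Step 1: x=[6.0000 10.7500] v=[0.0000 -1.0000]
Step 2: x=[5.9844 10.5078] v=[-0.0625 -0.9688]
Step 3: x=[5.9390 10.2805] v=[-0.1817 -0.9092]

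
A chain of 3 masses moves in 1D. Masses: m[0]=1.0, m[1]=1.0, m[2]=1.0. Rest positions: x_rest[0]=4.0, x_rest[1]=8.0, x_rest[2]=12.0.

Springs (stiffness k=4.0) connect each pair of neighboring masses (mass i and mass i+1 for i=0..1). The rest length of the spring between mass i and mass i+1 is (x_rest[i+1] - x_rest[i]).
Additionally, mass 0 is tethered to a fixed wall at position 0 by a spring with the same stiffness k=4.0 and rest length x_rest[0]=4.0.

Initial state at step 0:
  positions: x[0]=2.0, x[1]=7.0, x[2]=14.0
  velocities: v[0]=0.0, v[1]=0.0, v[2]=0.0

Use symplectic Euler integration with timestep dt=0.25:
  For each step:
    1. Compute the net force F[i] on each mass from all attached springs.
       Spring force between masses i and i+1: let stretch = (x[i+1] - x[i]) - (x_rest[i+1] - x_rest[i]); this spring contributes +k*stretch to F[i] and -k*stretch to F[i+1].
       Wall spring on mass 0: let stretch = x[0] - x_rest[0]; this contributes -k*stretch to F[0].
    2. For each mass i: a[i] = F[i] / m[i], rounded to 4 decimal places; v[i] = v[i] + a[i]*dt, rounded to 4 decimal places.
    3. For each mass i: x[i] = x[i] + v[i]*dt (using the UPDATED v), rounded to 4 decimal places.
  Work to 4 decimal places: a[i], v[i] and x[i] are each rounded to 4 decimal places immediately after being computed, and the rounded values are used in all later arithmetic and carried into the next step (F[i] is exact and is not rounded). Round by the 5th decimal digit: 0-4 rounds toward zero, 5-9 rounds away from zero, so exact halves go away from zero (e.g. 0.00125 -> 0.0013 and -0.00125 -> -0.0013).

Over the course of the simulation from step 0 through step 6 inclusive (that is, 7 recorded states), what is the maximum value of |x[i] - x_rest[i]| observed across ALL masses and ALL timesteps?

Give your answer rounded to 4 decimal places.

Step 0: x=[2.0000 7.0000 14.0000] v=[0.0000 0.0000 0.0000]
Step 1: x=[2.7500 7.5000 13.2500] v=[3.0000 2.0000 -3.0000]
Step 2: x=[4.0000 8.2500 12.0625] v=[5.0000 3.0000 -4.7500]
Step 3: x=[5.3125 8.8906 10.9219] v=[5.2500 2.5625 -4.5625]
Step 4: x=[6.1914 9.1445 10.2735] v=[3.5156 1.0157 -2.5938]
Step 5: x=[6.2607 8.9424 10.3428] v=[0.2773 -0.8084 0.2772]
Step 6: x=[5.4353 8.4200 11.0620] v=[-3.3017 -2.0897 2.8768]
Max displacement = 2.2607

Answer: 2.2607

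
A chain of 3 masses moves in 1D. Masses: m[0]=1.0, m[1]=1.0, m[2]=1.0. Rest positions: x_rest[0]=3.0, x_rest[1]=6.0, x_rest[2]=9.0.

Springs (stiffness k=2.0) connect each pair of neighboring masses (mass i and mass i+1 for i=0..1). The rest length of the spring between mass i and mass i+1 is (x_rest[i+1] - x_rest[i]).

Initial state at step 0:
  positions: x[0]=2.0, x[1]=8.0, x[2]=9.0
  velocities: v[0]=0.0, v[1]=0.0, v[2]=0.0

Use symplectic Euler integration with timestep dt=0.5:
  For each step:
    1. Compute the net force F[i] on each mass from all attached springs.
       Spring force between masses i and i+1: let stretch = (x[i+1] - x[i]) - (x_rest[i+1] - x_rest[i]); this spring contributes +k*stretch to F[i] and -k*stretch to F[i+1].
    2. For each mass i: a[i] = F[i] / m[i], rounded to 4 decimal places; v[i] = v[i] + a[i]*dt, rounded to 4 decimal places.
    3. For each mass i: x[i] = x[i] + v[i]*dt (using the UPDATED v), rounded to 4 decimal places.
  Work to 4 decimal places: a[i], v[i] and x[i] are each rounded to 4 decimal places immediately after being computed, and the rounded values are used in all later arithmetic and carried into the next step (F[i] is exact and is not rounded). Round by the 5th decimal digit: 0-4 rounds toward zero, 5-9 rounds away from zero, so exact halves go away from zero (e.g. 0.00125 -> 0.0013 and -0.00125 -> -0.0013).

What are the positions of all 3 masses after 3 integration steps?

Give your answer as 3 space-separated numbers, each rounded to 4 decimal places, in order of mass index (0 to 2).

Answer: 3.8750 6.1250 9.0000

Derivation:
Step 0: x=[2.0000 8.0000 9.0000] v=[0.0000 0.0000 0.0000]
Step 1: x=[3.5000 5.5000 10.0000] v=[3.0000 -5.0000 2.0000]
Step 2: x=[4.5000 4.2500 10.2500] v=[2.0000 -2.5000 0.5000]
Step 3: x=[3.8750 6.1250 9.0000] v=[-1.2500 3.7500 -2.5000]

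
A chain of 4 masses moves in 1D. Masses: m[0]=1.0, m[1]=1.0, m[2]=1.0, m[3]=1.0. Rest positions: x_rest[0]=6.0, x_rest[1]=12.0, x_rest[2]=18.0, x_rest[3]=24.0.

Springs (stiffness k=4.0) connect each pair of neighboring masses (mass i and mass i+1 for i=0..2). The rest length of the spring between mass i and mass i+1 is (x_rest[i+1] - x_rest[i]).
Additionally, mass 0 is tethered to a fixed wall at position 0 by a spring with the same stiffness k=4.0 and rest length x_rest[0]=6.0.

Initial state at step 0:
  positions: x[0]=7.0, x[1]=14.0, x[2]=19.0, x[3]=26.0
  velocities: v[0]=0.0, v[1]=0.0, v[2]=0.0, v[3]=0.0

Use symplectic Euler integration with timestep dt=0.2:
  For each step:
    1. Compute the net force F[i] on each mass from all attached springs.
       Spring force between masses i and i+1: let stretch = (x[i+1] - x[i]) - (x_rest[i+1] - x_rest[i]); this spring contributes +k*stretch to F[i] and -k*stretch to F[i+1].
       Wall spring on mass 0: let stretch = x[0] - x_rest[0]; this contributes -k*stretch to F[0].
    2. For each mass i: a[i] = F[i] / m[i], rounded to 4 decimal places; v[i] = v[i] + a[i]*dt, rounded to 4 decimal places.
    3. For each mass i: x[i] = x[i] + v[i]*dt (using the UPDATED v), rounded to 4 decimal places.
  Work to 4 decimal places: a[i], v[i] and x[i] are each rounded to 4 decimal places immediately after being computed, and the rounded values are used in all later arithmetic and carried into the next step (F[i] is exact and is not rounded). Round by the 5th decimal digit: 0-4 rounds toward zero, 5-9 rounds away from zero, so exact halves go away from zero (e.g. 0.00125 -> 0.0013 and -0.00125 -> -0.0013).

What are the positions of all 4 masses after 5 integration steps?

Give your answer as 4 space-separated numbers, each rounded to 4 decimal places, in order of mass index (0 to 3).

Answer: 6.1295 12.5819 19.7391 25.3242

Derivation:
Step 0: x=[7.0000 14.0000 19.0000 26.0000] v=[0.0000 0.0000 0.0000 0.0000]
Step 1: x=[7.0000 13.6800 19.3200 25.8400] v=[0.0000 -1.6000 1.6000 -0.8000]
Step 2: x=[6.9488 13.1936 19.7808 25.5968] v=[-0.2560 -2.4320 2.3040 -1.2160]
Step 3: x=[6.7850 12.7620 20.1182 25.3830] v=[-0.8192 -2.1581 1.6870 -1.0688]
Step 4: x=[6.4919 12.5511 20.1210 25.2869] v=[-1.4656 -1.0547 0.0139 -0.4806]
Step 5: x=[6.1295 12.5819 19.7391 25.3242] v=[-1.8118 0.1539 -1.9093 0.1867]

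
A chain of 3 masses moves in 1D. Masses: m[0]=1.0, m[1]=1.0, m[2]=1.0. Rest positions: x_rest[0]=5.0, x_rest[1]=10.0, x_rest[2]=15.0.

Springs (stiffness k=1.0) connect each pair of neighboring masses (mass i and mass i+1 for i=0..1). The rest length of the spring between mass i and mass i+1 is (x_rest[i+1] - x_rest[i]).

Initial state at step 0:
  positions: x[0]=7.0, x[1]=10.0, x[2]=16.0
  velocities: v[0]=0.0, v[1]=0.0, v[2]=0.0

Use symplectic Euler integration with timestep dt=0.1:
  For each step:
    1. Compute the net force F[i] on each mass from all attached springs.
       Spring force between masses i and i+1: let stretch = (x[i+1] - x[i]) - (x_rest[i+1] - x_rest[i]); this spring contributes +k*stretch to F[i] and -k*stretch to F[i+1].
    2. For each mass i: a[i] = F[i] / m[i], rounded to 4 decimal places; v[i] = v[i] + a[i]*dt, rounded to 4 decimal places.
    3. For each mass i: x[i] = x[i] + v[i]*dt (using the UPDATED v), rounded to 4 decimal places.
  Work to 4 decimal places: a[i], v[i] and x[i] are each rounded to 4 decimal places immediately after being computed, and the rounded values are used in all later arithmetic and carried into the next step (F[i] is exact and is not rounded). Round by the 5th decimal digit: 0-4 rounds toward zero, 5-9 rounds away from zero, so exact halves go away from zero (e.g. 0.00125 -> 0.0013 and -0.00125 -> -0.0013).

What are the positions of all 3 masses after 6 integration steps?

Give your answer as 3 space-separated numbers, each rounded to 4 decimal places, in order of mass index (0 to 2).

Answer: 6.6138 10.5693 15.8169

Derivation:
Step 0: x=[7.0000 10.0000 16.0000] v=[0.0000 0.0000 0.0000]
Step 1: x=[6.9800 10.0300 15.9900] v=[-0.2000 0.3000 -0.1000]
Step 2: x=[6.9405 10.0891 15.9704] v=[-0.3950 0.5910 -0.1960]
Step 3: x=[6.8825 10.1755 15.9420] v=[-0.5801 0.8643 -0.2841]
Step 4: x=[6.8074 10.2867 15.9059] v=[-0.7508 1.1117 -0.3608]
Step 5: x=[6.7171 10.4193 15.8636] v=[-0.9029 1.3257 -0.4227]
Step 6: x=[6.6138 10.5693 15.8169] v=[-1.0327 1.4999 -0.4671]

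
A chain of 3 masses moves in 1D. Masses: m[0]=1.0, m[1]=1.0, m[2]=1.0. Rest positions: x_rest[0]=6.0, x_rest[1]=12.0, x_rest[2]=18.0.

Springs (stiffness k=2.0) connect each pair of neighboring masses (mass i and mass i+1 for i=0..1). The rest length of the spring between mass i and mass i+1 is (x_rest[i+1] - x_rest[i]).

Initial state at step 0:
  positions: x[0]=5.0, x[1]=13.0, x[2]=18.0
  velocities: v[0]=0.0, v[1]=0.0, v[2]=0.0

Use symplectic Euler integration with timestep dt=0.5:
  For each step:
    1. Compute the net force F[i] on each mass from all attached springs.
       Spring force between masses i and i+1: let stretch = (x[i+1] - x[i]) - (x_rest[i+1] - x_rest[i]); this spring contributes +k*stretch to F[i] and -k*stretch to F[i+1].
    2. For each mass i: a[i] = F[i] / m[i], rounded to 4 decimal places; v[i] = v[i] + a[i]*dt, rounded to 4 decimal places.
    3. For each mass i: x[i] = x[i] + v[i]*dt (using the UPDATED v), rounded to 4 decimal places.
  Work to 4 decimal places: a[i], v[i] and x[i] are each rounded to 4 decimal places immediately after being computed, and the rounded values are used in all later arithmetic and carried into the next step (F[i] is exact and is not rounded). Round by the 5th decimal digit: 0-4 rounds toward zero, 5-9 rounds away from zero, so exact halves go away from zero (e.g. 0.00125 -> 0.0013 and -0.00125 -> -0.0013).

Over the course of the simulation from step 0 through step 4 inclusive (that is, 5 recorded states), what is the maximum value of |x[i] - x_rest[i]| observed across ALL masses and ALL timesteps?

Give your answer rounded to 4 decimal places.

Answer: 1.2500

Derivation:
Step 0: x=[5.0000 13.0000 18.0000] v=[0.0000 0.0000 0.0000]
Step 1: x=[6.0000 11.5000 18.5000] v=[2.0000 -3.0000 1.0000]
Step 2: x=[6.7500 10.7500 18.5000] v=[1.5000 -1.5000 0.0000]
Step 3: x=[6.5000 11.8750 17.6250] v=[-0.5000 2.2500 -1.7500]
Step 4: x=[5.9375 13.1875 16.8750] v=[-1.1250 2.6250 -1.5000]
Max displacement = 1.2500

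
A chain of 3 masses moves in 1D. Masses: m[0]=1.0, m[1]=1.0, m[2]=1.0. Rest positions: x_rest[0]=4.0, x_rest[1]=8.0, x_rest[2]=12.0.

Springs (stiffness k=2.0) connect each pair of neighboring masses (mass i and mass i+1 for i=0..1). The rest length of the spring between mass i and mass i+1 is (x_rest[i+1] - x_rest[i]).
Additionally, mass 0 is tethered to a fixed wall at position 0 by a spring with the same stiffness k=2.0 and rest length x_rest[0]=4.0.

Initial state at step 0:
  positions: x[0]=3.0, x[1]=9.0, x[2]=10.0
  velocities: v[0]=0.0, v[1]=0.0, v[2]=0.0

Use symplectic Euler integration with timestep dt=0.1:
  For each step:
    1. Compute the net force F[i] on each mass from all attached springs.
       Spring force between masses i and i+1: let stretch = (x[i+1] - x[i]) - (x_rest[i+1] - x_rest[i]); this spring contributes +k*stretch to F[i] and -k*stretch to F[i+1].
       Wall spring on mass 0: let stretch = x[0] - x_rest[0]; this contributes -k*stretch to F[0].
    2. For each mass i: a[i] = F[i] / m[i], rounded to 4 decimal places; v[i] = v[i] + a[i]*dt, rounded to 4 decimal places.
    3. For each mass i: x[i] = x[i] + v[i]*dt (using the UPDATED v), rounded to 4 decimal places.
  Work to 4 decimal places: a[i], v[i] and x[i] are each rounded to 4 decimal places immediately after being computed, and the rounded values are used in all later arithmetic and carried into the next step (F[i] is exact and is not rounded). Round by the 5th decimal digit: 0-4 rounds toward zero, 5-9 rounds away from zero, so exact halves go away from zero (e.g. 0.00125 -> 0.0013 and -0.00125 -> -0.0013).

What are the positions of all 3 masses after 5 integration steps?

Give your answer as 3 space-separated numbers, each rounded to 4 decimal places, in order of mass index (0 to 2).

Answer: 3.7543 7.7128 10.7932

Derivation:
Step 0: x=[3.0000 9.0000 10.0000] v=[0.0000 0.0000 0.0000]
Step 1: x=[3.0600 8.9000 10.0600] v=[0.6000 -1.0000 0.6000]
Step 2: x=[3.1756 8.7064 10.1768] v=[1.1560 -1.9360 1.1680]
Step 3: x=[3.3383 8.4316 10.3442] v=[1.6270 -2.7481 1.6739]
Step 4: x=[3.5361 8.0932 10.5533] v=[1.9780 -3.3842 2.0914]
Step 5: x=[3.7543 7.7128 10.7932] v=[2.1822 -3.8036 2.3994]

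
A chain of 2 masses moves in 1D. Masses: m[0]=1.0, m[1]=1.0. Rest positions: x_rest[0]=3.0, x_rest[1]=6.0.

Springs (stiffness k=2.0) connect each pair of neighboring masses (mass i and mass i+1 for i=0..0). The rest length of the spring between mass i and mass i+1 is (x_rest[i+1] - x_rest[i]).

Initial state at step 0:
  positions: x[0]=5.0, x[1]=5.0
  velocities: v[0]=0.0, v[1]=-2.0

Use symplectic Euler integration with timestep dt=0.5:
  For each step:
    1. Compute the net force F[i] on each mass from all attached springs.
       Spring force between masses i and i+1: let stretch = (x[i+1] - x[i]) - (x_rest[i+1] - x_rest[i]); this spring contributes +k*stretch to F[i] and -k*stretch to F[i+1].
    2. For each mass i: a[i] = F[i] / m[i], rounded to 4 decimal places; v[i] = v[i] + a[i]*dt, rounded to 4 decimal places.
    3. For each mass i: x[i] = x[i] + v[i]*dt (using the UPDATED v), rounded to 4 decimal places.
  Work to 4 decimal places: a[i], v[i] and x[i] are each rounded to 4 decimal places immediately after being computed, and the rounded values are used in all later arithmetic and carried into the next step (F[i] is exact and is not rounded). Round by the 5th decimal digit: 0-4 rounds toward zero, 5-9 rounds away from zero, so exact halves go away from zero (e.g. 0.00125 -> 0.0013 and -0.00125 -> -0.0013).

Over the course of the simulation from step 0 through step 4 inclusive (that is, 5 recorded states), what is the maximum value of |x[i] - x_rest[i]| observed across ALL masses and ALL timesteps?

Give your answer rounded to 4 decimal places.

Step 0: x=[5.0000 5.0000] v=[0.0000 -2.0000]
Step 1: x=[3.5000 5.5000] v=[-3.0000 1.0000]
Step 2: x=[1.5000 6.5000] v=[-4.0000 2.0000]
Step 3: x=[0.5000 6.5000] v=[-2.0000 0.0000]
Step 4: x=[1.0000 5.0000] v=[1.0000 -3.0000]
Max displacement = 2.5000

Answer: 2.5000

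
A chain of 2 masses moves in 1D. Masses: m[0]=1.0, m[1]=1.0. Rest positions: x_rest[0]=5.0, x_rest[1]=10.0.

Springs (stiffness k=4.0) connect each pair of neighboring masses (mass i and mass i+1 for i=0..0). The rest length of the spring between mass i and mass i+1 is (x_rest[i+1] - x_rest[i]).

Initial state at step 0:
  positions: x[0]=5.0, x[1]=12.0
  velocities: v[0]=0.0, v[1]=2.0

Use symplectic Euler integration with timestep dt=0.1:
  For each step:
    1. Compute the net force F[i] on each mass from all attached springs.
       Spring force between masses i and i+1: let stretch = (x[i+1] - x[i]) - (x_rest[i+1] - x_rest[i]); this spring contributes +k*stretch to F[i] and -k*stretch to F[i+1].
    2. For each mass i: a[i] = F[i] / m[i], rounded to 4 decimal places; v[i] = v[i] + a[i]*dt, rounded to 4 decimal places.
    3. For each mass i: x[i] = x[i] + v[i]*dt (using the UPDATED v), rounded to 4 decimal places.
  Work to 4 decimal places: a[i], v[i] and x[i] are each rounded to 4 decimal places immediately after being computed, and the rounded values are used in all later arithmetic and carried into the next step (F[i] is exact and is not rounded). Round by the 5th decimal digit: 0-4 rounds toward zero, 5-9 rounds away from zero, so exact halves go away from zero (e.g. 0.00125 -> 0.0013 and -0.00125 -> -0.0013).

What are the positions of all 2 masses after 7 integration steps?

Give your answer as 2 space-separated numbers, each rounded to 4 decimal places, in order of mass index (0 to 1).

Step 0: x=[5.0000 12.0000] v=[0.0000 2.0000]
Step 1: x=[5.0800 12.1200] v=[0.8000 1.2000]
Step 2: x=[5.2416 12.1584] v=[1.6160 0.3840]
Step 3: x=[5.4799 12.1201] v=[2.3827 -0.3827]
Step 4: x=[5.7838 12.0162] v=[3.0388 -1.0388]
Step 5: x=[6.1370 11.8630] v=[3.5318 -1.5318]
Step 6: x=[6.5192 11.6808] v=[3.8222 -1.8222]
Step 7: x=[6.9079 11.4921] v=[3.8868 -1.8868]

Answer: 6.9079 11.4921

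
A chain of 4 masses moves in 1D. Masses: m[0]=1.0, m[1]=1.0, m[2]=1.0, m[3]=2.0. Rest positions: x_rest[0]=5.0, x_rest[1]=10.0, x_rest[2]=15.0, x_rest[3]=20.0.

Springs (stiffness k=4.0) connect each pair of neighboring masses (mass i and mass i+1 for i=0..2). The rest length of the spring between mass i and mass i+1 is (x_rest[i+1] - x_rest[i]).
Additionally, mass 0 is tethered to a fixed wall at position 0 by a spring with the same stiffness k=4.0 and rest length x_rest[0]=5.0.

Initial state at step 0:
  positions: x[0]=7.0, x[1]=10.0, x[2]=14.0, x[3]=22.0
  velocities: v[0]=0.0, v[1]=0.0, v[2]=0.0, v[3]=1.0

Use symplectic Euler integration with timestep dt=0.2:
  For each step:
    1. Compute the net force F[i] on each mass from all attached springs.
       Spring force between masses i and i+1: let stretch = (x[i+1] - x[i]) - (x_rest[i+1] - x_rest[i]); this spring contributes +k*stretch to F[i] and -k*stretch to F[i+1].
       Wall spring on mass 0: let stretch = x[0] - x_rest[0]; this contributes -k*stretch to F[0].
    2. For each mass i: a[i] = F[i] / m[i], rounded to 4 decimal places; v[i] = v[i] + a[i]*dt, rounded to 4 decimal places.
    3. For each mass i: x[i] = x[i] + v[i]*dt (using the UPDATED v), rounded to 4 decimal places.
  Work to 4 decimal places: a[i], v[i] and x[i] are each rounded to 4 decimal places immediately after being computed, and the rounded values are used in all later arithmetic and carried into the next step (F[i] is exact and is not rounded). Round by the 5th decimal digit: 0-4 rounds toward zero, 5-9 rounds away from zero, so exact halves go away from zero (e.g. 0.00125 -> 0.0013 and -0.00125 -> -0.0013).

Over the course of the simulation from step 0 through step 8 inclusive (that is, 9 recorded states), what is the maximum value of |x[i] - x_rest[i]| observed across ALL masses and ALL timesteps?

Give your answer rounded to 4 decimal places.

Answer: 3.2243

Derivation:
Step 0: x=[7.0000 10.0000 14.0000 22.0000] v=[0.0000 0.0000 0.0000 1.0000]
Step 1: x=[6.3600 10.1600 14.6400 21.9600] v=[-3.2000 0.8000 3.2000 -0.2000]
Step 2: x=[5.3104 10.4288 15.7344 21.7344] v=[-5.2480 1.3440 5.4720 -1.1280]
Step 3: x=[4.2301 10.7276 16.9399 21.4288] v=[-5.4016 1.4938 6.0275 -1.5280]
Step 4: x=[3.5126 10.9807 17.8697 21.1641] v=[-3.5877 1.2656 4.6488 -1.3236]
Step 5: x=[3.4279 11.1412 18.2243 21.0358] v=[-0.4233 0.8023 1.7731 -0.6414]
Step 6: x=[4.0289 11.2008 17.8955 21.0826] v=[3.0050 0.2981 -1.6442 0.2340]
Step 7: x=[5.1328 11.1841 17.0054 21.2744] v=[5.5194 -0.0837 -4.4503 0.9592]
Step 8: x=[6.3836 11.1306 15.8670 21.5247] v=[6.2542 -0.2677 -5.6921 1.2516]
Max displacement = 3.2243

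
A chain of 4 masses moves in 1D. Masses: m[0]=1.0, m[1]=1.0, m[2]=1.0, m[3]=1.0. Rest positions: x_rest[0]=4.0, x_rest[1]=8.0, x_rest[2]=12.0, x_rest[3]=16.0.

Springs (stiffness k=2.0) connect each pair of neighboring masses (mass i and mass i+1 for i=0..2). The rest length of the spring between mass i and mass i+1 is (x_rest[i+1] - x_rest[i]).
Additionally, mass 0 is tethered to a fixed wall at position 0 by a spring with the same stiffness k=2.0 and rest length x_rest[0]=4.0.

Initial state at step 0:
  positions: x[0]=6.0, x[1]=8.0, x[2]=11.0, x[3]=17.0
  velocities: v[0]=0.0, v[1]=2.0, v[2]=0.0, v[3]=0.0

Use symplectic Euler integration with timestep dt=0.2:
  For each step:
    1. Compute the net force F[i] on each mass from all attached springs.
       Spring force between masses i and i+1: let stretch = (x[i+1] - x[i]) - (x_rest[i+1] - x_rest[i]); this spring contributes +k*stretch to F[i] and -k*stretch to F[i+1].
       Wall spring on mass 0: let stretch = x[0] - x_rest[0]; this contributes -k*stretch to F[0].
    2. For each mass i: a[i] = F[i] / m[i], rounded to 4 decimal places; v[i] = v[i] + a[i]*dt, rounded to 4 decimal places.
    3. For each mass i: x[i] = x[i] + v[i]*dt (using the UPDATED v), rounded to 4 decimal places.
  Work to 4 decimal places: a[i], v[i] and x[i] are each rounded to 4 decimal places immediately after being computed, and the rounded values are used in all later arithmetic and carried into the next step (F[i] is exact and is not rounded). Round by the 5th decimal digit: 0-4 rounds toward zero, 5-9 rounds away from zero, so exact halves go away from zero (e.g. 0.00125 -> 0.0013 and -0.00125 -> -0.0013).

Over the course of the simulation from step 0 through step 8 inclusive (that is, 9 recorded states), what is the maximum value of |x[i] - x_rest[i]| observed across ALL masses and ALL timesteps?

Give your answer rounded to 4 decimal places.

Answer: 2.3927

Derivation:
Step 0: x=[6.0000 8.0000 11.0000 17.0000] v=[0.0000 2.0000 0.0000 0.0000]
Step 1: x=[5.6800 8.4800 11.2400 16.8400] v=[-1.6000 2.4000 1.2000 -0.8000]
Step 2: x=[5.1296 8.9568 11.7072 16.5520] v=[-2.7520 2.3840 2.3360 -1.4400]
Step 3: x=[4.4750 9.3475 12.3420 16.1964] v=[-3.2730 1.9533 3.1738 -1.7779]
Step 4: x=[3.8522 9.5879 13.0456 15.8525] v=[-3.1140 1.2021 3.5178 -1.7197]
Step 5: x=[3.3801 9.6461 13.6971 15.6040] v=[-2.3606 0.2909 3.2575 -1.2425]
Step 6: x=[3.1389 9.5271 14.1771 15.5229] v=[-1.2062 -0.5951 2.3999 -0.4053]
Step 7: x=[3.1576 9.2690 14.3927 15.6542] v=[0.0935 -1.2904 1.0782 0.6564]
Step 8: x=[3.4126 8.9319 14.2994 16.0046] v=[1.2750 -1.6855 -0.4667 1.7518]
Max displacement = 2.3927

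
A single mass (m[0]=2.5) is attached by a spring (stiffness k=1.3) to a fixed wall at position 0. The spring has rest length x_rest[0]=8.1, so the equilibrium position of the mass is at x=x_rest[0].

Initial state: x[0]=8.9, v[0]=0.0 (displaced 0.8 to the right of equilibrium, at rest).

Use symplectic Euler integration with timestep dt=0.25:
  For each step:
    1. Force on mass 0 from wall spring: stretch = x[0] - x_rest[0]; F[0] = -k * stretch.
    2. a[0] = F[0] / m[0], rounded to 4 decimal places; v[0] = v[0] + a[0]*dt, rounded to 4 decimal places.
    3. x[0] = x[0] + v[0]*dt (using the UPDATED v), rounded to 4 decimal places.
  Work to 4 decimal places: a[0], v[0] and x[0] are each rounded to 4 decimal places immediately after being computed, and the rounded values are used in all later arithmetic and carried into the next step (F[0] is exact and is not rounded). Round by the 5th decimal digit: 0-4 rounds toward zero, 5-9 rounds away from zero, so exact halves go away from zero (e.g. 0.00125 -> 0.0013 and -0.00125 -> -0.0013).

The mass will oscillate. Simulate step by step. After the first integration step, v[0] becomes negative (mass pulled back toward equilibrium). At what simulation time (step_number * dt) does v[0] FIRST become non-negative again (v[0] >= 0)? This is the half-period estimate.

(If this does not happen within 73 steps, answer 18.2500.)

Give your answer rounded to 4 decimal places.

Step 0: x=[8.9000] v=[0.0000]
Step 1: x=[8.8740] v=[-0.1040]
Step 2: x=[8.8229] v=[-0.2046]
Step 3: x=[8.7483] v=[-0.2986]
Step 4: x=[8.6526] v=[-0.3829]
Step 5: x=[8.5389] v=[-0.4548]
Step 6: x=[8.4109] v=[-0.5119]
Step 7: x=[8.2728] v=[-0.5523]
Step 8: x=[8.1291] v=[-0.5748]
Step 9: x=[7.9845] v=[-0.5786]
Step 10: x=[7.8436] v=[-0.5636]
Step 11: x=[7.7110] v=[-0.5303]
Step 12: x=[7.5911] v=[-0.4797]
Step 13: x=[7.4877] v=[-0.4136]
Step 14: x=[7.4042] v=[-0.3340]
Step 15: x=[7.3433] v=[-0.2436]
Step 16: x=[7.3070] v=[-0.1452]
Step 17: x=[7.2965] v=[-0.0421]
Step 18: x=[7.3121] v=[0.0624]
First v>=0 after going negative at step 18, time=4.5000

Answer: 4.5000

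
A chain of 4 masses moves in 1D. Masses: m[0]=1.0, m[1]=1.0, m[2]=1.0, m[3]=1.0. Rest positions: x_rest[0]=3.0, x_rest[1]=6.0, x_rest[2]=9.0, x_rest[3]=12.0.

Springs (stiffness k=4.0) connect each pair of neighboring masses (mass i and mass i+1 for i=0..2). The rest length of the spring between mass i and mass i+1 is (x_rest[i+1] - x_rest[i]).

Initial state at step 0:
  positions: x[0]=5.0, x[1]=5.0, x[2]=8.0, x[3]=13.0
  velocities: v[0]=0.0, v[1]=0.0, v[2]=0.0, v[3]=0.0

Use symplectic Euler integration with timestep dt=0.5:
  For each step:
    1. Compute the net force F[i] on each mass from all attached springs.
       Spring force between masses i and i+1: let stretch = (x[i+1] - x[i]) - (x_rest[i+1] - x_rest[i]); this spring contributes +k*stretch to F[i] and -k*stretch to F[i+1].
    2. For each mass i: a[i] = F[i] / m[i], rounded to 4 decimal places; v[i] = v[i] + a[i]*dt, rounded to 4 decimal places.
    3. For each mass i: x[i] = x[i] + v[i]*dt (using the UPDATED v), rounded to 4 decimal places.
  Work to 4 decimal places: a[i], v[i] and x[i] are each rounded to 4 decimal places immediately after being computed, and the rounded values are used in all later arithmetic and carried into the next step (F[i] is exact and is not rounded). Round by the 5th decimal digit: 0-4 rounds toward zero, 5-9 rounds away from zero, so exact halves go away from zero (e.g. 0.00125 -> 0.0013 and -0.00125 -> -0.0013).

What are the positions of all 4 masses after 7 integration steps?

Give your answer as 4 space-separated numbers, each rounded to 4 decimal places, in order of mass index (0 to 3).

Step 0: x=[5.0000 5.0000 8.0000 13.0000] v=[0.0000 0.0000 0.0000 0.0000]
Step 1: x=[2.0000 8.0000 10.0000 11.0000] v=[-6.0000 6.0000 4.0000 -4.0000]
Step 2: x=[2.0000 7.0000 11.0000 11.0000] v=[0.0000 -2.0000 2.0000 0.0000]
Step 3: x=[4.0000 5.0000 8.0000 14.0000] v=[4.0000 -4.0000 -6.0000 6.0000]
Step 4: x=[4.0000 5.0000 8.0000 14.0000] v=[0.0000 0.0000 0.0000 0.0000]
Step 5: x=[2.0000 7.0000 11.0000 11.0000] v=[-4.0000 4.0000 6.0000 -6.0000]
Step 6: x=[2.0000 8.0000 10.0000 11.0000] v=[0.0000 2.0000 -2.0000 0.0000]
Step 7: x=[5.0000 5.0000 8.0000 13.0000] v=[6.0000 -6.0000 -4.0000 4.0000]

Answer: 5.0000 5.0000 8.0000 13.0000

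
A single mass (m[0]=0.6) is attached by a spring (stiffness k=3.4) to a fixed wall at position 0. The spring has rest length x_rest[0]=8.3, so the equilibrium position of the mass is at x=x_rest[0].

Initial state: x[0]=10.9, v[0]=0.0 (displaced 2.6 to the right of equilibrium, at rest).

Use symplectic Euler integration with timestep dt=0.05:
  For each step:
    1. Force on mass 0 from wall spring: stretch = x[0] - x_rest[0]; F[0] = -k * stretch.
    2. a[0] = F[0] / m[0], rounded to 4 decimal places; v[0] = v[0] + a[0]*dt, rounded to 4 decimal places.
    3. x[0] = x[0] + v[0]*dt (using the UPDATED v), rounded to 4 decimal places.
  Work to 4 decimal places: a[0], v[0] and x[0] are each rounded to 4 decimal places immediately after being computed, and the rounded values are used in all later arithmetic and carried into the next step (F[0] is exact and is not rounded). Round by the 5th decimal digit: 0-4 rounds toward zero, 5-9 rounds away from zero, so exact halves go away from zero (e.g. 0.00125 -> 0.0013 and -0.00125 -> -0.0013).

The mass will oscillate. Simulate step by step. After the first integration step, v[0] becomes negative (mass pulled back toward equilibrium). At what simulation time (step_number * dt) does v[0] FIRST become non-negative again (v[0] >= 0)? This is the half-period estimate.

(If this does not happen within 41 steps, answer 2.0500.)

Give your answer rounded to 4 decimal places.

Step 0: x=[10.9000] v=[0.0000]
Step 1: x=[10.8632] v=[-0.7367]
Step 2: x=[10.7901] v=[-1.4629]
Step 3: x=[10.6817] v=[-2.1684]
Step 4: x=[10.5395] v=[-2.8432]
Step 5: x=[10.3656] v=[-3.4777]
Step 6: x=[10.1625] v=[-4.0630]
Step 7: x=[9.9330] v=[-4.5907]
Step 8: x=[9.6803] v=[-5.0534]
Step 9: x=[9.4081] v=[-5.4445]
Step 10: x=[9.1202] v=[-5.7585]
Step 11: x=[8.8207] v=[-5.9909]
Step 12: x=[8.5138] v=[-6.1384]
Step 13: x=[8.2039] v=[-6.1990]
Step 14: x=[7.8953] v=[-6.1718]
Step 15: x=[7.5924] v=[-6.0571]
Step 16: x=[7.2996] v=[-5.8566]
Step 17: x=[7.0209] v=[-5.5732]
Step 18: x=[6.7604] v=[-5.2108]
Step 19: x=[6.5217] v=[-4.7746]
Step 20: x=[6.3082] v=[-4.2708]
Step 21: x=[6.1229] v=[-3.7065]
Step 22: x=[5.9684] v=[-3.0897]
Step 23: x=[5.8469] v=[-2.4291]
Step 24: x=[5.7602] v=[-1.7341]
Step 25: x=[5.7095] v=[-1.0145]
Step 26: x=[5.6955] v=[-0.2805]
Step 27: x=[5.7184] v=[0.4574]
First v>=0 after going negative at step 27, time=1.3500

Answer: 1.3500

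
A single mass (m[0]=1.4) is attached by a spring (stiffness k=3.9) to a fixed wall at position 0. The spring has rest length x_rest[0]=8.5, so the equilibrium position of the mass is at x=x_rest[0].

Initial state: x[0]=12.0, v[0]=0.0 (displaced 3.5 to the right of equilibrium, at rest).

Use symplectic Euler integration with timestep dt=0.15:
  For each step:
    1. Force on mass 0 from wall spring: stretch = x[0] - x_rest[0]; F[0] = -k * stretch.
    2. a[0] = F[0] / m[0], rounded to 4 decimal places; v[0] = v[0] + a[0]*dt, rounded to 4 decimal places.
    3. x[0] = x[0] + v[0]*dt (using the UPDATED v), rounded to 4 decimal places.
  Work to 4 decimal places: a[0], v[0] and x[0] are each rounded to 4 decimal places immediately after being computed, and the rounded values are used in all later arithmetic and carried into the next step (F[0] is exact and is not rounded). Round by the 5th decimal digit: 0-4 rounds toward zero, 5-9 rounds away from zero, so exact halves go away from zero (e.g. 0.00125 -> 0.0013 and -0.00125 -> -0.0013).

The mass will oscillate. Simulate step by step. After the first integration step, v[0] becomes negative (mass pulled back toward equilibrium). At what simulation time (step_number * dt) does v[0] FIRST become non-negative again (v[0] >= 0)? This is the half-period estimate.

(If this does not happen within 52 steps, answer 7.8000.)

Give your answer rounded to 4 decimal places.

Answer: 1.9500

Derivation:
Step 0: x=[12.0000] v=[0.0000]
Step 1: x=[11.7806] v=[-1.4625]
Step 2: x=[11.3556] v=[-2.8333]
Step 3: x=[10.7516] v=[-4.0265]
Step 4: x=[10.0065] v=[-4.9673]
Step 5: x=[9.1670] v=[-5.5968]
Step 6: x=[8.2857] v=[-5.8755]
Step 7: x=[7.4178] v=[-5.7860]
Step 8: x=[6.6177] v=[-5.3338]
Step 9: x=[5.9356] v=[-4.5473]
Step 10: x=[5.4142] v=[-3.4757]
Step 11: x=[5.0863] v=[-2.1863]
Step 12: x=[4.9723] v=[-0.7599]
Step 13: x=[5.0794] v=[0.7142]
First v>=0 after going negative at step 13, time=1.9500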